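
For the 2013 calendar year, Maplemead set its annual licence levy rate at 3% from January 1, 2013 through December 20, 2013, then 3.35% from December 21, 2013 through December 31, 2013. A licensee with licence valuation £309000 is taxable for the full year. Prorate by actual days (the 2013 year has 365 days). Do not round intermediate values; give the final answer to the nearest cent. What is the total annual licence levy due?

£9302.59

January 1 – December 20, 2013: 354 days at 3% → £309000 × 3% × 354/365 = £8990.6301
December 21 – December 31, 2013: 11 days at 3.35% → £309000 × 3.35% × 11/365 = £311.9630
Total = £9302.5932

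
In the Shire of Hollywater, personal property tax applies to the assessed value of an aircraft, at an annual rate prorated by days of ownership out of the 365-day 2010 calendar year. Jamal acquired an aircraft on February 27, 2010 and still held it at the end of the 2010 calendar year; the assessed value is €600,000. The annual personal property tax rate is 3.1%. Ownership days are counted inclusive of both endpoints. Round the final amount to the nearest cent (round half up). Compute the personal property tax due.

€15,695.34

Days held (February 27 – December 31, 2010): 308 out of 365
Tax = €600,000 × 3.1% × 308/365 = €15,695.3425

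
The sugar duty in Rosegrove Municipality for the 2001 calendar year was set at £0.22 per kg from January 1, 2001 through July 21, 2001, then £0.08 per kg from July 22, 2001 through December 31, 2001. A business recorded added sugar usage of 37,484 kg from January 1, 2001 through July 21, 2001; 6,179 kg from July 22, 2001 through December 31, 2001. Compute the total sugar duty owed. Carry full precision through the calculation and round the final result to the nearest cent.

January 1 – July 21, 2001: 37,484 kg at £0.22/kg → £8246.48
July 22 – December 31, 2001: 6,179 kg at £0.08/kg → £494.32

£8740.80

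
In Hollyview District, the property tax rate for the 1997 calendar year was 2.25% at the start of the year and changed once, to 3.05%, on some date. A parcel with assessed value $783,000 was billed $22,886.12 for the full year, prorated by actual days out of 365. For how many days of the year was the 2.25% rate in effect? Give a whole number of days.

58 days

Let d = days at the first rate; then 365 − d days at the second rate.
$783,000 × [2.25%·d + 3.05%·(365−d)] / 365 = $22,886.12
Solving gives d = 58, so the new rate took effect on 28 Feb 1997.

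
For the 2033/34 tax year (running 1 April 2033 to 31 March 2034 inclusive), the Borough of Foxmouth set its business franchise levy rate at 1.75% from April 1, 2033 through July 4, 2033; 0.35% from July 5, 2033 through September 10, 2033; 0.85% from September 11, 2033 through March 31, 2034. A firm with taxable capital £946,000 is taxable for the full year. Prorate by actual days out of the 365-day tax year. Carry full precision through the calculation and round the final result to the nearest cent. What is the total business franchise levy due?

April 1 – July 4, 2033: 95 days at 1.75% → £946,000 × 1.75% × 95/365 = £4,308.8356
July 5 – September 10, 2033: 68 days at 0.35% → £946,000 × 0.35% × 68/365 = £616.8438
September 11, 2033 – March 31, 2034: 202 days at 0.85% → £946,000 × 0.85% × 202/365 = £4,450.0877
Total = £9,375.7671

£9,375.77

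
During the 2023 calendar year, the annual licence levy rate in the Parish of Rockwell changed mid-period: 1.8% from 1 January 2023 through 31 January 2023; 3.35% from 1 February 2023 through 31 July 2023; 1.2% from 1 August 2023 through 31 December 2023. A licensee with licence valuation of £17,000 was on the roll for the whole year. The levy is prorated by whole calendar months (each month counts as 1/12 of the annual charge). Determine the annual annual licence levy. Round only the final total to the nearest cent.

£395.25

1 January – 31 January 2023: 1 month at 1.8% → £17,000 × 1.8% × 1/12 = £25.5000
1 February – 31 July 2023: 6 months at 3.35% → £17,000 × 3.35% × 6/12 = £284.7500
1 August – 31 December 2023: 5 months at 1.2% → £17,000 × 1.2% × 5/12 = £85.0000
Total = £395.2500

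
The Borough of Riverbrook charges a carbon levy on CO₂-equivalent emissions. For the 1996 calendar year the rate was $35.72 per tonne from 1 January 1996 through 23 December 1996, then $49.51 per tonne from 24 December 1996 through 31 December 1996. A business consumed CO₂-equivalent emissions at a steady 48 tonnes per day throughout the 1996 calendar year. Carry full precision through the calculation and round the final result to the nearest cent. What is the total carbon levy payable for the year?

1 January – 23 December 1996: 358 days × 48 tonnes/day = 17,184 tonnes at $35.72/tonne → $613,812.48
24 December – 31 December 1996: 8 days × 48 tonnes/day = 384 tonnes at $49.51/tonne → $19,011.84

$632,824.32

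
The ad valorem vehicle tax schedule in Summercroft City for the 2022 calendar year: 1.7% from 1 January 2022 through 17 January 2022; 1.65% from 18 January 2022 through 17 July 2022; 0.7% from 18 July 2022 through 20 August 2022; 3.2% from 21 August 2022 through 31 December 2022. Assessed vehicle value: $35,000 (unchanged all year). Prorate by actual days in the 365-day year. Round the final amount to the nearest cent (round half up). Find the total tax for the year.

1 January – 17 January 2022: 17 days at 1.7% → $35,000 × 1.7% × 17/365 = $27.7123
18 January – 17 July 2022: 181 days at 1.65% → $35,000 × 1.65% × 181/365 = $286.3767
18 July – 20 August 2022: 34 days at 0.7% → $35,000 × 0.7% × 34/365 = $22.8219
21 August – 31 December 2022: 133 days at 3.2% → $35,000 × 3.2% × 133/365 = $408.1096
Total = $745.0205

$745.02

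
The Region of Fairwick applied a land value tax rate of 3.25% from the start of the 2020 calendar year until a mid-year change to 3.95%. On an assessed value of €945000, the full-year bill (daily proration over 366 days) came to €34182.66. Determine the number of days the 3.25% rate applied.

174 days

Let d = days at the first rate; then 366 − d days at the second rate.
€945000 × [3.25%·d + 3.95%·(366−d)] / 366 = €34182.66
Solving gives d = 174, so the new rate took effect on 23 Jun 2020.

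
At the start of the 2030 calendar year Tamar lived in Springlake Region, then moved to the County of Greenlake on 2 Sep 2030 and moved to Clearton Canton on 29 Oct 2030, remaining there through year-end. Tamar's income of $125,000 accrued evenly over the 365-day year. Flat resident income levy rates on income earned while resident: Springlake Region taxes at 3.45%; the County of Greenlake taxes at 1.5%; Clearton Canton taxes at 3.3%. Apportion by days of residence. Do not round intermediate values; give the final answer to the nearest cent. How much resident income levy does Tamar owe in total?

Springlake Region, 1 Jan – 1 Sep 2030: 244 days → $125,000 × 3.45% × 244/365 = $2,882.8767
The County of Greenlake, 2 Sep – 28 Oct 2030: 57 days → $125,000 × 1.5% × 57/365 = $292.8082
Clearton Canton, 29 Oct – 31 Dec 2030: 64 days → $125,000 × 3.3% × 64/365 = $723.2877
Total = $3,898.9726

$3,898.97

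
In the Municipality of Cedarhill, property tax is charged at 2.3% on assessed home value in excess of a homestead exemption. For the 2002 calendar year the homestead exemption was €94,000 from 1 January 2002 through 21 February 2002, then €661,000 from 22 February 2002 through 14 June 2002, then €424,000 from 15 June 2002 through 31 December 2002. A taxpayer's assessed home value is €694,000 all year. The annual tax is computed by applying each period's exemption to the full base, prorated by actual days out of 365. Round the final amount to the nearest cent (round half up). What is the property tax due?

€5,603.75

1 January – 21 February 2002: 52 days, exemption €94,000 → (€694,000 − €94,000) × 2.3% × 52/365 = €1,966.0274
22 February – 14 June 2002: 113 days, exemption €661,000 → (€694,000 − €661,000) × 2.3% × 113/365 = €234.9781
15 June – 31 December 2002: 200 days, exemption €424,000 → (€694,000 − €424,000) × 2.3% × 200/365 = €3,402.7397
Total = €5,603.7452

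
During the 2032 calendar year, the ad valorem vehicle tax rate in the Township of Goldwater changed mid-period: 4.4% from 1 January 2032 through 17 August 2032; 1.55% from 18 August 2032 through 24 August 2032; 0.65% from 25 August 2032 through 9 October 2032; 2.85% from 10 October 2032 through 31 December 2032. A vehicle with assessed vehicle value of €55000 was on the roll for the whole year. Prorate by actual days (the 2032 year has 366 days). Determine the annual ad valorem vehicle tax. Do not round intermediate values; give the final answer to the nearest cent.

1 January – 17 August 2032: 230 days at 4.4% → €55000 × 4.4% × 230/366 = €1520.7650
18 August – 24 August 2032: 7 days at 1.55% → €55000 × 1.55% × 7/366 = €16.3046
25 August – 9 October 2032: 46 days at 0.65% → €55000 × 0.65% × 46/366 = €44.9317
10 October – 31 December 2032: 83 days at 2.85% → €55000 × 2.85% × 83/366 = €355.4713
Total = €1937.4727

€1937.47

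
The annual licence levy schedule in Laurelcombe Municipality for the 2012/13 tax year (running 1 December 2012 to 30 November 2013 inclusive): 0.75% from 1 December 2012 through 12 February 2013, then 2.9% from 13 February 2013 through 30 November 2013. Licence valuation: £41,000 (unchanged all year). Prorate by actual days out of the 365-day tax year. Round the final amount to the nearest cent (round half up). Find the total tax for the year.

1 December 2012 – 12 February 2013: 74 days at 0.75% → £41,000 × 0.75% × 74/365 = £62.3425
13 February – 30 November 2013: 291 days at 2.9% → £41,000 × 2.9% × 291/365 = £947.9425
Total = £1,010.2849

£1,010.28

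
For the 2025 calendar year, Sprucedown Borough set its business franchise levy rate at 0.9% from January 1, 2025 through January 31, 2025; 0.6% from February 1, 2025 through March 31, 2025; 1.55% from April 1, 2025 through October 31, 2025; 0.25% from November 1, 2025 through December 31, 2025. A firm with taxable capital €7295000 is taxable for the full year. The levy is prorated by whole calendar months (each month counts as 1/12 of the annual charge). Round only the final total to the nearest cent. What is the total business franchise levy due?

€81764.79

January 1 – January 31, 2025: 1 month at 0.9% → €7295000 × 0.9% × 1/12 = €5471.2500
February 1 – March 31, 2025: 2 months at 0.6% → €7295000 × 0.6% × 2/12 = €7295.0000
April 1 – October 31, 2025: 7 months at 1.55% → €7295000 × 1.55% × 7/12 = €65958.9583
November 1 – December 31, 2025: 2 months at 0.25% → €7295000 × 0.25% × 2/12 = €3039.5833
Total = €81764.7917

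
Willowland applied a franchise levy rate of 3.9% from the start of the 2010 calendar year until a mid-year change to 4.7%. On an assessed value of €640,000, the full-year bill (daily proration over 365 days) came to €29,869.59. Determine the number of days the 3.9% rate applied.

15 days

Let d = days at the first rate; then 365 − d days at the second rate.
€640,000 × [3.9%·d + 4.7%·(365−d)] / 365 = €29,869.59
Solving gives d = 15, so the new rate took effect on 16 Jan 2010.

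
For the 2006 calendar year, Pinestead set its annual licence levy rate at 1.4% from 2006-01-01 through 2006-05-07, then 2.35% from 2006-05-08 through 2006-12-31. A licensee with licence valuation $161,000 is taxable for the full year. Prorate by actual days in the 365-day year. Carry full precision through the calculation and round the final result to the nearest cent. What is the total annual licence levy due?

$3,251.32

2006-01-01 to 2006-05-07: 127 days at 1.4% → $161,000 × 1.4% × 127/365 = $784.2685
2006-05-08 to 2006-12-31: 238 days at 2.35% → $161,000 × 2.35% × 238/365 = $2,467.0493
Total = $3,251.3178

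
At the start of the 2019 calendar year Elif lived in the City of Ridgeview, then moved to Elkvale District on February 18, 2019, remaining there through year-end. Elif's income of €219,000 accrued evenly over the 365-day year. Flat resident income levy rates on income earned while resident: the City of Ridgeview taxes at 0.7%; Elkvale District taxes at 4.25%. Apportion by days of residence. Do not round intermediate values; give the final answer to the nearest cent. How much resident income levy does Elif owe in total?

€8,285.10

The City of Ridgeview, January 1 – February 17, 2019: 48 days → €219,000 × 0.7% × 48/365 = €201.6000
Elkvale District, February 18 – December 31, 2019: 317 days → €219,000 × 4.25% × 317/365 = €8,083.5000
Total = €8,285.1000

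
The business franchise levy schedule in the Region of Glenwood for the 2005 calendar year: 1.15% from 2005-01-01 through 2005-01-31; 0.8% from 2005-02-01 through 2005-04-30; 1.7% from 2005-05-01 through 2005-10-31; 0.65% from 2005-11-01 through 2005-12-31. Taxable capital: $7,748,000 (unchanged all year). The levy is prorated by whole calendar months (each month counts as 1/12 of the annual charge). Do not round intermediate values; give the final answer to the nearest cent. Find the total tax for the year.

$97,172.83

2005-01-01 to 2005-01-31: 1 month at 1.15% → $7,748,000 × 1.15% × 1/12 = $7,425.1667
2005-02-01 to 2005-04-30: 3 months at 0.8% → $7,748,000 × 0.8% × 3/12 = $15,496.0000
2005-05-01 to 2005-10-31: 6 months at 1.7% → $7,748,000 × 1.7% × 6/12 = $65,858.0000
2005-11-01 to 2005-12-31: 2 months at 0.65% → $7,748,000 × 0.65% × 2/12 = $8,393.6667
Total = $97,172.8333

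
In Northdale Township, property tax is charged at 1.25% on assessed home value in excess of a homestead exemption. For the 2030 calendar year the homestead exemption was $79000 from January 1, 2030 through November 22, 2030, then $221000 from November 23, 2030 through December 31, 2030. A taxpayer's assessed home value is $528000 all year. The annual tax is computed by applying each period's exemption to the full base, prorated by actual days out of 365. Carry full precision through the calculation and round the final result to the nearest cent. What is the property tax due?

$5422.84

January 1 – November 22, 2030: 326 days, exemption $79000 → ($528000 − $79000) × 1.25% × 326/365 = $5012.8082
November 23 – December 31, 2030: 39 days, exemption $221000 → ($528000 − $221000) × 1.25% × 39/365 = $410.0342
Total = $5422.8425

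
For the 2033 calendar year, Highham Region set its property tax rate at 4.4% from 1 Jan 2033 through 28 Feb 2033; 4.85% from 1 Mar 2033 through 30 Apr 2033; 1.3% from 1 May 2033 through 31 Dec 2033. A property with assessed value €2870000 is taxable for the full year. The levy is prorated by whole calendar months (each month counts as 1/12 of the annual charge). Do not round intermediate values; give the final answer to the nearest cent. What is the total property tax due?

€69119.17

1 Jan – 28 Feb 2033: 2 months at 4.4% → €2870000 × 4.4% × 2/12 = €21046.6667
1 Mar – 30 Apr 2033: 2 months at 4.85% → €2870000 × 4.85% × 2/12 = €23199.1667
1 May – 31 Dec 2033: 8 months at 1.3% → €2870000 × 1.3% × 8/12 = €24873.3333
Total = €69119.1667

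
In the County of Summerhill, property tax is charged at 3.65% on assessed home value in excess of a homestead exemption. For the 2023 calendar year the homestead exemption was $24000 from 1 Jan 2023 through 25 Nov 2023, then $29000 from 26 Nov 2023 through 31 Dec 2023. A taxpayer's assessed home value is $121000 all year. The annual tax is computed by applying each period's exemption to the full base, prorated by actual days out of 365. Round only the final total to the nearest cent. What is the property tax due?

1 Jan – 25 Nov 2023: 329 days, exemption $24000 → ($121000 − $24000) × 3.65% × 329/365 = $3191.3000
26 Nov – 31 Dec 2023: 36 days, exemption $29000 → ($121000 − $29000) × 3.65% × 36/365 = $331.2000
Total = $3522.5000

$3522.50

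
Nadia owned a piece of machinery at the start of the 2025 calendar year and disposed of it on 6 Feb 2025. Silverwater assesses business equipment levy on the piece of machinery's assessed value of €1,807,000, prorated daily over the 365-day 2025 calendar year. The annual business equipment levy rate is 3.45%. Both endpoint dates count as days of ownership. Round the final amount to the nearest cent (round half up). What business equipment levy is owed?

€6,319.55

Days held (1 Jan – 6 Feb 2025): 37 out of 365
Tax = €1,807,000 × 3.45% × 37/365 = €6,319.5493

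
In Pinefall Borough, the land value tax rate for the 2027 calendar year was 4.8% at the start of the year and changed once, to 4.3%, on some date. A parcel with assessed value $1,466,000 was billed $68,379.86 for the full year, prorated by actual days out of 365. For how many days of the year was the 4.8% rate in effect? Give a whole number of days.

266 days

Let d = days at the first rate; then 365 − d days at the second rate.
$1,466,000 × [4.8%·d + 4.3%·(365−d)] / 365 = $68,379.86
Solving gives d = 266, so the new rate took effect on 24 September 2027.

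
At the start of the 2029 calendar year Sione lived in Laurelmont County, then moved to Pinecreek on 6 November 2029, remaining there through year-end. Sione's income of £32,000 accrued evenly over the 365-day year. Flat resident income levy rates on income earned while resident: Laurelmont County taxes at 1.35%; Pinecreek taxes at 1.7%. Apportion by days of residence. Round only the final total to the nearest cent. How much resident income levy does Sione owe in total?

£449.18

Laurelmont County, 1 January – 5 November 2029: 309 days → £32,000 × 1.35% × 309/365 = £365.7205
Pinecreek, 6 November – 31 December 2029: 56 days → £32,000 × 1.7% × 56/365 = £83.4630
Total = £449.1836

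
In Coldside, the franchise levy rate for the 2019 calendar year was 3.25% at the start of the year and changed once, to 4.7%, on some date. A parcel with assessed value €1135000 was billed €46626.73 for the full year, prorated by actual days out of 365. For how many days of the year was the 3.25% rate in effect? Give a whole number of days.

149 days

Let d = days at the first rate; then 365 − d days at the second rate.
€1135000 × [3.25%·d + 4.7%·(365−d)] / 365 = €46626.73
Solving gives d = 149, so the new rate took effect on May 30, 2019.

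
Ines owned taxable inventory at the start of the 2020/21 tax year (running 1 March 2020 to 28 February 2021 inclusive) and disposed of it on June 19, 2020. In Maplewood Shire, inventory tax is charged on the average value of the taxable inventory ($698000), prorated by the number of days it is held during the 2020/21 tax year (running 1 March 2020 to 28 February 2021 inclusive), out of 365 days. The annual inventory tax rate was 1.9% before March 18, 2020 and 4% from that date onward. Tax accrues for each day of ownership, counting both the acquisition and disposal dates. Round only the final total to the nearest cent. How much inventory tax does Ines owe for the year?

March 1 – March 17, 2020: 17 days at 1.9% → $698000 × 1.9% × 17/365 = $617.6822
March 18 – June 19, 2020: 94 days at 4% → $698000 × 4% × 94/365 = $7190.3562
Total = $7808.0384

$7808.04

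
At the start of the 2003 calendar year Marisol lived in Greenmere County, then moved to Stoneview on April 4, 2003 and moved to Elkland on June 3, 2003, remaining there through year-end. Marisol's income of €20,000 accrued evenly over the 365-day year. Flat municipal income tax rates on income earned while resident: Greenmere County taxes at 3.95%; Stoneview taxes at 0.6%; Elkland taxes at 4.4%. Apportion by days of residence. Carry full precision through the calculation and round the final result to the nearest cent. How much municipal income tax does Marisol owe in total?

Greenmere County, January 1 – April 3, 2003: 93 days → €20,000 × 3.95% × 93/365 = €201.2877
Stoneview, April 4 – June 2, 2003: 60 days → €20,000 × 0.6% × 60/365 = €19.7260
Elkland, June 3 – December 31, 2003: 212 days → €20,000 × 4.4% × 212/365 = €511.1233
Total = €732.1370

€732.14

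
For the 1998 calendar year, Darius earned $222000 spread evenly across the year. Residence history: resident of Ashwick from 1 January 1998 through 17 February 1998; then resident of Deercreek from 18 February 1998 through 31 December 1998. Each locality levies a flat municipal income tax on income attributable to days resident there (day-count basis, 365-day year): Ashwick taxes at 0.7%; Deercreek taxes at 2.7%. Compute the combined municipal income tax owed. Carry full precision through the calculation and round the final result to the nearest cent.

Ashwick, 1 January – 17 February 1998: 48 days → $222000 × 0.7% × 48/365 = $204.3616
Deercreek, 18 February – 31 December 1998: 317 days → $222000 × 2.7% × 317/365 = $5205.7479
Total = $5410.1096

$5410.11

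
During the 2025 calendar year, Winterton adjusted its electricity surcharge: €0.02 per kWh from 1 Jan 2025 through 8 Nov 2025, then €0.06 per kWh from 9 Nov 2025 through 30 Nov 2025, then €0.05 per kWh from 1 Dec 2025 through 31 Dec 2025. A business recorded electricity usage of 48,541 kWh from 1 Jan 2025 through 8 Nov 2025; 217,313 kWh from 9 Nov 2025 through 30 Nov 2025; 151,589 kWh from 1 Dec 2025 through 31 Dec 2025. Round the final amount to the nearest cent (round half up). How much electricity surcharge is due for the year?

1 Jan – 8 Nov 2025: 48,541 kWh at €0.02/kWh → €970.82
9 Nov – 30 Nov 2025: 217,313 kWh at €0.06/kWh → €13038.78
1 Dec – 31 Dec 2025: 151,589 kWh at €0.05/kWh → €7579.45

€21589.05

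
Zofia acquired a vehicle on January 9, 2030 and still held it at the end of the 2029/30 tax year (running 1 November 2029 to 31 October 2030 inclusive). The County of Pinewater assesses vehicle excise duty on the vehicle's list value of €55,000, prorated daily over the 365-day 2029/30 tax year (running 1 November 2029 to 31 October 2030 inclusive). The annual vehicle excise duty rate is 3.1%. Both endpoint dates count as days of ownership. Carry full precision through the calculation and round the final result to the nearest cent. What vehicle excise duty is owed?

Days held (January 9 – October 31, 2030): 296 out of 365
Tax = €55,000 × 3.1% × 296/365 = €1,382.6849

€1,382.68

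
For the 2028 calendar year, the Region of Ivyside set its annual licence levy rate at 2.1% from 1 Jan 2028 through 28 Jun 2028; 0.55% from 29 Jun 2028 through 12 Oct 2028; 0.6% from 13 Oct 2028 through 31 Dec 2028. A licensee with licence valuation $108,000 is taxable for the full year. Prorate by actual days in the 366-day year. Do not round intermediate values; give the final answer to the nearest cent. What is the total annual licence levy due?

$1,429.08

1 Jan – 28 Jun 2028: 180 days at 2.1% → $108,000 × 2.1% × 180/366 = $1,115.4098
29 Jun – 12 Oct 2028: 106 days at 0.55% → $108,000 × 0.55% × 106/366 = $172.0328
13 Oct – 31 Dec 2028: 80 days at 0.6% → $108,000 × 0.6% × 80/366 = $141.6393
Total = $1,429.0820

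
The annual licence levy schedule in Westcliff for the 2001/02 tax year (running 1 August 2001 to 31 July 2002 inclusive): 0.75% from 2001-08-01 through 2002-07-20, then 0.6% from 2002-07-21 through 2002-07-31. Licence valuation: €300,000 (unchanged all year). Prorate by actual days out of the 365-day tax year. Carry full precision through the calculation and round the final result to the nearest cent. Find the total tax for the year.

2001-08-01 to 2002-07-20: 354 days at 0.75% → €300,000 × 0.75% × 354/365 = €2,182.1918
2002-07-21 to 2002-07-31: 11 days at 0.6% → €300,000 × 0.6% × 11/365 = €54.2466
Total = €2,236.4384

€2,236.44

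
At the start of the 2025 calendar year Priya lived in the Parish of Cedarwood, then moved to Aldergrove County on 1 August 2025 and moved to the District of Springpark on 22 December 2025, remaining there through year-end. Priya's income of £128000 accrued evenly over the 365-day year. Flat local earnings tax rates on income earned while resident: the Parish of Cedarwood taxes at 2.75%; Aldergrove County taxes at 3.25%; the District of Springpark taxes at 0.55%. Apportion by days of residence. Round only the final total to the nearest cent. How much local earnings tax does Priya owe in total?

£3693.59

The Parish of Cedarwood, 1 January – 31 July 2025: 212 days → £128000 × 2.75% × 212/365 = £2044.4932
Aldergrove County, 1 August – 21 December 2025: 143 days → £128000 × 3.25% × 143/365 = £1629.8082
The District of Springpark, 22 December – 31 December 2025: 10 days → £128000 × 0.55% × 10/365 = £19.2877
Total = £3693.5890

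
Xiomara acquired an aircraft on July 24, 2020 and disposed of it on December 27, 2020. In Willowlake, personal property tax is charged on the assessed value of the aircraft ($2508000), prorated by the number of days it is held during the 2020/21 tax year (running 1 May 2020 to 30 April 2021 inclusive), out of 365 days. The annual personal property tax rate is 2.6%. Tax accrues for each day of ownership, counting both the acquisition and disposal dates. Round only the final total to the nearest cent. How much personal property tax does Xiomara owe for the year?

$28048.37

Days held (July 24 – December 27, 2020): 157 out of 365
Tax = $2508000 × 2.6% × 157/365 = $28048.3726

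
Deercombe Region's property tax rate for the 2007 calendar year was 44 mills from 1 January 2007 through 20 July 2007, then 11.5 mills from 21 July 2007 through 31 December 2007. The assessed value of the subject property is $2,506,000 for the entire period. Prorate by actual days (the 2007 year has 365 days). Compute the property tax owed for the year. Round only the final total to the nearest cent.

1 January – 20 July 2007: 201 days at 44 mills → $2,506,000 × 4.4% × 201/365 = $60,720.7233
21 July – 31 December 2007: 164 days at 11.5 mills → $2,506,000 × 1.15% × 164/365 = $12,948.8110
Total = $73,669.5342

$73,669.53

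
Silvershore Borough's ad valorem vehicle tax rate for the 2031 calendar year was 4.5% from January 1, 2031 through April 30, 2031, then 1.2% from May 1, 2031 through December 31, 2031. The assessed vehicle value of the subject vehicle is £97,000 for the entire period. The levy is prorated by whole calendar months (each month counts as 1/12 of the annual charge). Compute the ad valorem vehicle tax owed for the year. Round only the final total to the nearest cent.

January 1 – April 30, 2031: 4 months at 4.5% → £97,000 × 4.5% × 4/12 = £1,455.0000
May 1 – December 31, 2031: 8 months at 1.2% → £97,000 × 1.2% × 8/12 = £776.0000
Total = £2,231.0000

£2,231.00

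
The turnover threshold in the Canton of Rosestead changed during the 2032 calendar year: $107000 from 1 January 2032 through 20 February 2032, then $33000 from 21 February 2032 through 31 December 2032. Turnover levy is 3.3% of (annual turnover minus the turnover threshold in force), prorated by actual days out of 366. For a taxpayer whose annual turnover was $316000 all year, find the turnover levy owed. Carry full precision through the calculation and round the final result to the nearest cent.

1 January – 20 February 2032: 51 days, exemption $107000 → ($316000 − $107000) × 3.3% × 51/366 = $961.0574
21 February – 31 December 2032: 315 days, exemption $33000 → ($316000 − $33000) × 3.3% × 315/366 = $8037.6639
Total = $8998.7213

$8998.72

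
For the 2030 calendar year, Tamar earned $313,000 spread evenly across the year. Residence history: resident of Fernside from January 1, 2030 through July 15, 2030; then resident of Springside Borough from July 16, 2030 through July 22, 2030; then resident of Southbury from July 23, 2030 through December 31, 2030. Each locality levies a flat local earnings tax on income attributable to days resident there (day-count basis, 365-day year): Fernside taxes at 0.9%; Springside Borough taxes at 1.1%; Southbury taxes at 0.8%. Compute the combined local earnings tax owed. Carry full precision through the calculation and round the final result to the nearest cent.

$2,690.08

Fernside, January 1 – July 15, 2030: 196 days → $313,000 × 0.9% × 196/365 = $1,512.6904
Springside Borough, July 16 – July 22, 2030: 7 days → $313,000 × 1.1% × 7/365 = $66.0301
Southbury, July 23 – December 31, 2030: 162 days → $313,000 × 0.8% × 162/365 = $1,111.3644
Total = $2,690.0849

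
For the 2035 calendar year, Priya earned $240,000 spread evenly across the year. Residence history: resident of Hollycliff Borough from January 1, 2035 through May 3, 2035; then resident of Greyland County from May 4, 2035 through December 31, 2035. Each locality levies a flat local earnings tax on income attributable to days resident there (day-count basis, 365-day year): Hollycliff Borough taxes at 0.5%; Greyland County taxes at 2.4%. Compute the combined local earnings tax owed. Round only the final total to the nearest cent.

Hollycliff Borough, January 1 – May 3, 2035: 123 days → $240,000 × 0.5% × 123/365 = $404.3836
Greyland County, May 4 – December 31, 2035: 242 days → $240,000 × 2.4% × 242/365 = $3,818.9589
Total = $4,223.3425

$4,223.34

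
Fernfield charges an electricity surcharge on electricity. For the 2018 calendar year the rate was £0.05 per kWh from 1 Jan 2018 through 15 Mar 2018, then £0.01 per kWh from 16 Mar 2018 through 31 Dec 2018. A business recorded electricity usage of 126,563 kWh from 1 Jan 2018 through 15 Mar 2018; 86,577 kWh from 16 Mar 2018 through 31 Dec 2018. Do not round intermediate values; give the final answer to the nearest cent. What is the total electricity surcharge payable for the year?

£7,193.92

1 Jan – 15 Mar 2018: 126,563 kWh at £0.05/kWh → £6,328.15
16 Mar – 31 Dec 2018: 86,577 kWh at £0.01/kWh → £865.77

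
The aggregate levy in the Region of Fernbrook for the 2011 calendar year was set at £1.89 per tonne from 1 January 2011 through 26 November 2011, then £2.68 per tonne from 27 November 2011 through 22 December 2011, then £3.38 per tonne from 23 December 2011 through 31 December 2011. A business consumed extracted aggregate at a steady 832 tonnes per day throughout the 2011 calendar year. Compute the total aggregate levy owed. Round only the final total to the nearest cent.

£602,201.60

1 January – 26 November 2011: 330 days × 832 tonnes/day = 274,560 tonnes at £1.89/tonne → £518,918.40
27 November – 22 December 2011: 26 days × 832 tonnes/day = 21,632 tonnes at £2.68/tonne → £57,973.76
23 December – 31 December 2011: 9 days × 832 tonnes/day = 7,488 tonnes at £3.38/tonne → £25,309.44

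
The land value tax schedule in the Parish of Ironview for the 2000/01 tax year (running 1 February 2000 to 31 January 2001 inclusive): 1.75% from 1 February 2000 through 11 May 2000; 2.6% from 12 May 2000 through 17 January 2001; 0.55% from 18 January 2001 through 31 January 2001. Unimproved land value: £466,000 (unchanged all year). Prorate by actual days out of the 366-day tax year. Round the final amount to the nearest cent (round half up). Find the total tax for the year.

£10,657.52

1 February – 11 May 2000: 101 days at 1.75% → £466,000 × 1.75% × 101/366 = £2,250.4235
12 May 2000 – 17 January 2001: 251 days at 2.6% → £466,000 × 2.6% × 251/366 = £8,309.0601
18 January – 31 January 2001: 14 days at 0.55% → £466,000 × 0.55% × 14/366 = £98.0383
Total = £10,657.5219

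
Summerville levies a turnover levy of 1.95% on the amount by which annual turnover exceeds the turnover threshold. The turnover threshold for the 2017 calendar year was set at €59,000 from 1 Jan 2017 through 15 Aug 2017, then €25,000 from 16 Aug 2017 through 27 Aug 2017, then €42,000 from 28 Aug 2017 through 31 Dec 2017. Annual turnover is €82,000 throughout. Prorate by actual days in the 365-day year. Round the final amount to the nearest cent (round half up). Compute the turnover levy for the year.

1 Jan – 15 Aug 2017: 227 days, exemption €59,000 → (€82,000 − €59,000) × 1.95% × 227/365 = €278.9301
16 Aug – 27 Aug 2017: 12 days, exemption €25,000 → (€82,000 − €25,000) × 1.95% × 12/365 = €36.5425
28 Aug – 31 Dec 2017: 126 days, exemption €42,000 → (€82,000 − €42,000) × 1.95% × 126/365 = €269.2603
Total = €584.7329

€584.73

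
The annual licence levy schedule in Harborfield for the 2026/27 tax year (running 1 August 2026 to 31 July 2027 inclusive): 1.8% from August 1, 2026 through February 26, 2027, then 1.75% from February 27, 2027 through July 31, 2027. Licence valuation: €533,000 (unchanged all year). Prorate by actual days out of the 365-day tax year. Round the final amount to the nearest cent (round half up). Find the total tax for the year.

€9,480.83

August 1, 2026 – February 26, 2027: 210 days at 1.8% → €533,000 × 1.8% × 210/365 = €5,519.8356
February 27 – July 31, 2027: 155 days at 1.75% → €533,000 × 1.75% × 155/365 = €3,960.9932
Total = €9,480.8288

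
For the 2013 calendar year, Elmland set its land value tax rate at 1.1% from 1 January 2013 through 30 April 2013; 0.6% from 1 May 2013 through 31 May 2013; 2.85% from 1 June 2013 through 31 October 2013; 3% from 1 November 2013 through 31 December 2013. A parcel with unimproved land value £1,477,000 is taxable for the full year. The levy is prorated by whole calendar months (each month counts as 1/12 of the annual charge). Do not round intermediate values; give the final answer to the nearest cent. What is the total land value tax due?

£31,078.54

1 January – 30 April 2013: 4 months at 1.1% → £1,477,000 × 1.1% × 4/12 = £5,415.6667
1 May – 31 May 2013: 1 month at 0.6% → £1,477,000 × 0.6% × 1/12 = £738.5000
1 June – 31 October 2013: 5 months at 2.85% → £1,477,000 × 2.85% × 5/12 = £17,539.3750
1 November – 31 December 2013: 2 months at 3% → £1,477,000 × 3% × 2/12 = £7,385.0000
Total = £31,078.5417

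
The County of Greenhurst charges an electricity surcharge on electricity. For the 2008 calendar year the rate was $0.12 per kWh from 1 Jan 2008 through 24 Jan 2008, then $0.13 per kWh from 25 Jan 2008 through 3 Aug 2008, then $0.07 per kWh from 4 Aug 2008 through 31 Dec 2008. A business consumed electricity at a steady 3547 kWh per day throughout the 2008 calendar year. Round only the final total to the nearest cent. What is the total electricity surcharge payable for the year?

$135,991.98

1 Jan – 24 Jan 2008: 24 days × 3547 kWh/day = 85,128 kWh at $0.12/kWh → $10,215.36
25 Jan – 3 Aug 2008: 192 days × 3547 kWh/day = 681,024 kWh at $0.13/kWh → $88,533.12
4 Aug – 31 Dec 2008: 150 days × 3547 kWh/day = 532,050 kWh at $0.07/kWh → $37,243.50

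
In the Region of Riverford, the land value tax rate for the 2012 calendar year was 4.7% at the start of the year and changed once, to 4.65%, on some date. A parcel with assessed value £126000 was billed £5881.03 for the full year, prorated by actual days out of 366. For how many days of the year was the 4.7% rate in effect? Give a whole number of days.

Let d = days at the first rate; then 366 − d days at the second rate.
£126000 × [4.7%·d + 4.65%·(366−d)] / 366 = £5881.03
Solving gives d = 128, so the new rate took effect on 8 May 2012.

128 days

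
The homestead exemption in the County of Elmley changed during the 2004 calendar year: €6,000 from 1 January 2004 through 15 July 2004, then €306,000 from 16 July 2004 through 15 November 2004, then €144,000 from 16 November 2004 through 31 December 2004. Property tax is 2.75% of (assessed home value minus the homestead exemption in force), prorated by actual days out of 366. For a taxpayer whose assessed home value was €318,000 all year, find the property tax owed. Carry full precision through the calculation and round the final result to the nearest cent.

€5,330.49

1 January – 15 July 2004: 197 days, exemption €6,000 → (€318,000 − €6,000) × 2.75% × 197/366 = €4,618.1967
16 July – 15 November 2004: 123 days, exemption €306,000 → (€318,000 − €306,000) × 2.75% × 123/366 = €110.9016
16 November – 31 December 2004: 46 days, exemption €144,000 → (€318,000 − €144,000) × 2.75% × 46/366 = €601.3934
Total = €5,330.4918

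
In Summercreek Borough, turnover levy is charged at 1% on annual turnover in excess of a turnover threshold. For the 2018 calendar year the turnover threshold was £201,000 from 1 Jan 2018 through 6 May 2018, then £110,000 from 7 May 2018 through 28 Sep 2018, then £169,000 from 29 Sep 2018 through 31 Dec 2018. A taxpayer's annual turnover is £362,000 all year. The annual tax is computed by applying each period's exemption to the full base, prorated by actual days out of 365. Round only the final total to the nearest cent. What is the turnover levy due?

£2,053.92

1 Jan – 6 May 2018: 126 days, exemption £201,000 → (£362,000 − £201,000) × 1% × 126/365 = £555.7808
7 May – 28 Sep 2018: 145 days, exemption £110,000 → (£362,000 − £110,000) × 1% × 145/365 = £1,001.0959
29 Sep – 31 Dec 2018: 94 days, exemption £169,000 → (£362,000 − £169,000) × 1% × 94/365 = £497.0411
Total = £2,053.9178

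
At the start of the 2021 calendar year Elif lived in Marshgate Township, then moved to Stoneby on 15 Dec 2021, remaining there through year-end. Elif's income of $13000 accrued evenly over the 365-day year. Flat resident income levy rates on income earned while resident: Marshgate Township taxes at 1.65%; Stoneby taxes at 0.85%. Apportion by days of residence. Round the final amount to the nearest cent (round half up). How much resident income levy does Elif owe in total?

$209.66

Marshgate Township, 1 Jan – 14 Dec 2021: 348 days → $13000 × 1.65% × 348/365 = $204.5096
Stoneby, 15 Dec – 31 Dec 2021: 17 days → $13000 × 0.85% × 17/365 = $5.1466
Total = $209.6562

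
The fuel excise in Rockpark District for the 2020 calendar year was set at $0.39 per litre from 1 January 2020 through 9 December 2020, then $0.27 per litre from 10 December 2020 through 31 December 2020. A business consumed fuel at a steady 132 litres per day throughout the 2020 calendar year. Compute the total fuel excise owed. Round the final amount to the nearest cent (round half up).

1 January – 9 December 2020: 344 days × 132 litres/day = 45,408 litres at $0.39/litre → $17709.12
10 December – 31 December 2020: 22 days × 132 litres/day = 2,904 litres at $0.27/litre → $784.08

$18493.20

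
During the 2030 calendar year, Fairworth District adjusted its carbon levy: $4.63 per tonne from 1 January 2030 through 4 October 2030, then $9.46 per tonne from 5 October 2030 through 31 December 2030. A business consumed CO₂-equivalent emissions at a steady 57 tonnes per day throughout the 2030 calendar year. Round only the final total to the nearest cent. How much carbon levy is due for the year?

1 January – 4 October 2030: 277 days × 57 tonnes/day = 15,789 tonnes at $4.63/tonne → $73,103.07
5 October – 31 December 2030: 88 days × 57 tonnes/day = 5,016 tonnes at $9.46/tonne → $47,451.36

$120,554.43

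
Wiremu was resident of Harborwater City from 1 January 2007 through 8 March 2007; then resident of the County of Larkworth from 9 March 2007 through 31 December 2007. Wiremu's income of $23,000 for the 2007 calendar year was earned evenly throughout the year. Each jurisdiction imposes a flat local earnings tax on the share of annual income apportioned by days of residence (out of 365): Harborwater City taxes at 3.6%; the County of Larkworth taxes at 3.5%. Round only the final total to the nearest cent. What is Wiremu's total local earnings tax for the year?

Harborwater City, 1 January – 8 March 2007: 67 days → $23,000 × 3.6% × 67/365 = $151.9890
The County of Larkworth, 9 March – 31 December 2007: 298 days → $23,000 × 3.5% × 298/365 = $657.2329
Total = $809.2219

$809.22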